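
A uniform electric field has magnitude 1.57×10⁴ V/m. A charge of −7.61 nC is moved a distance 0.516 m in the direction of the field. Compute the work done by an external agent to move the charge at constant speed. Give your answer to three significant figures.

The potential change for a displacement 0.516 m in the direction of the field is ΔV = −Ed = -8100 V.
W_ext = qΔV = 6.17×10⁻⁵ J.

6.17×10⁻⁵ J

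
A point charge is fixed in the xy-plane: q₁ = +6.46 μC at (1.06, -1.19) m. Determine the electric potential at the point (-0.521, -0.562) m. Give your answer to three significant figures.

3.41×10⁴ V

Electric potential is a scalar, so the contributions from each charge add algebraically: V = Σ kqᵢ/rᵢ.
Distances from the field point to each charge: r₁ = 1.70 m.
V = k[(6.46×10⁻⁶)/(1.70)] = 3.41×10⁴ V.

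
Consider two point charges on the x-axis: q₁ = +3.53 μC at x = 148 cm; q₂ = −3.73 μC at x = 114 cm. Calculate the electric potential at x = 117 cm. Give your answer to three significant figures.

The total potential is the scalar sum of each charge's contribution, V = Σ kqᵢ/rᵢ.
Distances from the field point to each charge: r₁ = 0.310 m, r₂ = 0.0300 m.
V = k[(3.53×10⁻⁶)/(0.310) + (-3.73×10⁻⁶)/(0.0300)] = -1.02×10⁶ V.

-1.02×10⁶ V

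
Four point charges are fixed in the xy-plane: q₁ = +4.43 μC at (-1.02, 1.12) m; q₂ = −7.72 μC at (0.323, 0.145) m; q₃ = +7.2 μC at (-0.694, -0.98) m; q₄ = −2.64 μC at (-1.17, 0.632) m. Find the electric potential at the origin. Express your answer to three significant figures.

Electric potential is a scalar, so the contributions from each charge add algebraically: V = Σ kqᵢ/rᵢ.
Distances from the field point to each charge: r₁ = 1.51 m, r₂ = 0.354 m, r₃ = 1.20 m, r₄ = 1.33 m.
V = k[(4.43×10⁻⁶)/(1.51) + (-7.72×10⁻⁶)/(0.354) + (7.20×10⁻⁶)/(1.20) + (-2.64×10⁻⁶)/(1.33)] = -1.34×10⁵ V.

-1.34×10⁵ V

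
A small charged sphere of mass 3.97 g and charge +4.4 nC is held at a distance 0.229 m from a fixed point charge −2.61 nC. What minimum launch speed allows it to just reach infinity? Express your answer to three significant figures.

To just escape, total mechanical energy must reach zero at infinity: ½mv²_min + U = 0, so ½mv²_min = −U = |kQq|/r.
|U| = |kQq|/r = (8.99×10⁹ N·m²/C²)(2.61×10⁻⁹)(4.40×10⁻⁹)/(0.229) = 4.51×10⁻⁷ J.
v_min = √(2|U|/m) = √(2·4.51×10⁻⁷/3.97×10⁻³) = 0.0151 m/s.

0.0151 m/s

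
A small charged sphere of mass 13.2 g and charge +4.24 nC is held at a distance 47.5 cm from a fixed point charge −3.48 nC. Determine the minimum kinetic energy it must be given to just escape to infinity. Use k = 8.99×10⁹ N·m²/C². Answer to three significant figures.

To just escape, total mechanical energy must reach zero at infinity: ½mv²_min + U = 0, so ½mv²_min = −U = |kQq|/r.
|U| = |kQq|/r = (8.99×10⁹ N·m²/C²)(3.48×10⁻⁹)(4.24×10⁻⁹)/(0.475) = 2.79×10⁻⁷ J.

2.79×10⁻⁷ J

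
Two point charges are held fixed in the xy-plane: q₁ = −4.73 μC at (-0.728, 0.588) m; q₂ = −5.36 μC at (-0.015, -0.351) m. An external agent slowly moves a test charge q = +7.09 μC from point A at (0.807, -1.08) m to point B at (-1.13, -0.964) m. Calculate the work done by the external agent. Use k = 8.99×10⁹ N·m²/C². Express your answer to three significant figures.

-0.0126 J

For quasistatic motion the external work equals the change in potential energy: W_ext = qΔV = q(V_B − V_A).
At A: distances to the source charges are 2.27 m, 1.10 m; V_A = Σ kqᵢ/rᵢ = -6.26×10⁴ V.
At B: distances to the source charges are 1.60 m, 1.27 m; V_B = Σ kqᵢ/rᵢ = -6.44×10⁴ V.
ΔV = V_B − V_A = -1780 V.
W_ext = qΔV = (7.09×10⁻⁶ C)(-1780 V) = -0.0126 J.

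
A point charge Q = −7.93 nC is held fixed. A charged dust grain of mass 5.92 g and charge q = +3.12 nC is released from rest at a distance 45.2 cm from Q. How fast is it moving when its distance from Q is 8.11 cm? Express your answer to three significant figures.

0.0276 m/s

Only the electrostatic force acts, so mechanical energy is conserved: ½mv² = U₁ − U₂ = kQq(1/r₁ − 1/r₂).
U₁ − U₂ = (8.99×10⁹ N·m²/C²)(-7.93×10⁻⁹ C)(3.12×10⁻⁹ C)(1/0.452 − 1/0.0811) = 2.25×10⁻⁶ J.
v = √(2·2.25×10⁻⁶/5.92×10⁻³) = 0.0276 m/s.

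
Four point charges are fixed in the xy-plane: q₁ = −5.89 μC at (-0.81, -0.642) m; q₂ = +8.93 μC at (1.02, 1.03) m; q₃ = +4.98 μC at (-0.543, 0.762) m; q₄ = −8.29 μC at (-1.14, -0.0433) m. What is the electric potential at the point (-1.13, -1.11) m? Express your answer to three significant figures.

-1.14×10⁵ V

The total potential is the scalar sum of each charge's contribution, V = Σ kqᵢ/rᵢ.
Distances from the field point to each charge: r₁ = 0.567 m, r₂ = 3.03 m, r₃ = 1.96 m, r₄ = 1.07 m.
V = k[(-5.89×10⁻⁶)/(0.567) + (8.93×10⁻⁶)/(3.03) + (4.98×10⁻⁶)/(1.96) + (-8.29×10⁻⁶)/(1.07)] = -1.14×10⁵ V.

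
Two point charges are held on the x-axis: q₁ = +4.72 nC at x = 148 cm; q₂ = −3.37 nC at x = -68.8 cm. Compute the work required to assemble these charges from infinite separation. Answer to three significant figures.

-6.60×10⁻⁸ J

The work to assemble the configuration equals its total potential energy, U = Σ kqᵢqⱼ/rᵢⱼ over all pairs.
Pair separations: r₁₂ = 2.17 m.
U = (-6.60×10⁻⁸) = -6.60×10⁻⁸ J.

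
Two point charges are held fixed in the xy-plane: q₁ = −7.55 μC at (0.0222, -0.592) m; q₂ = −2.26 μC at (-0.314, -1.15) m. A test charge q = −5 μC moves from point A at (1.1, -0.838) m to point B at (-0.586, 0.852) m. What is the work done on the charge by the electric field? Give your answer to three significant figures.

0.110 J

The work done by the electric force is W_field = −ΔU = −q(V_B − V_A) = q(V_A − V_B).
At A: distances to the source charges are 1.11 m, 1.45 m; V_A = Σ kqᵢ/rᵢ = -7.54×10⁴ V.
At B: distances to the source charges are 1.57 m, 2.02 m; V_B = Σ kqᵢ/rᵢ = -5.34×10⁴ V.
ΔV = V_B − V_A = 2.21×10⁴ V.
W_field = −qΔV = −(-5.00×10⁻⁶ C)(2.21×10⁴ V) = 0.110 J.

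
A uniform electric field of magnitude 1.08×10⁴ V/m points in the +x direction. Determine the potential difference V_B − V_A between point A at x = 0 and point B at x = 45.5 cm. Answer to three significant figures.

In a uniform field, potential decreases in the direction of E: V_B − V_A = −E·Δx.
V_B − V_A = −(1.08×10⁴ V/m)(0.455 m) = -4910 V.

-4910 V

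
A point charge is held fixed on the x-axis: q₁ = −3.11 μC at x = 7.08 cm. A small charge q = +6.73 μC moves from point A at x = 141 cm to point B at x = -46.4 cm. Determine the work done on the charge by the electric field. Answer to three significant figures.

0.211 J

The work done by the electric force is W_field = −ΔU = −q(V_B − V_A) = q(V_A − V_B).
At A: distance to the source charge is 1.34 m; V_A = kq₁/r = -2.09×10⁴ V.
At B: distance to the source charge is 0.535 m; V_B = kq₁/r = -5.23×10⁴ V.
ΔV = V_B − V_A = -3.14×10⁴ V.
W_field = −qΔV = −(6.73×10⁻⁶ C)(-3.14×10⁴ V) = 0.211 J.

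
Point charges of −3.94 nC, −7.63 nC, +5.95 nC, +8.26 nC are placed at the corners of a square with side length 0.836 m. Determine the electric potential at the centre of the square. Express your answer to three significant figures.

Electric potential is a scalar, so the contributions from each charge add algebraically: V = Σ kqᵢ/rᵢ.
The distance from each corner to the centre is a√2/2 = 0.591 m.
V = k[(-3.94×10⁻⁹)/(0.591) + (-7.63×10⁻⁹)/(0.591) + (5.95×10⁻⁹)/(0.591) + (8.26×10⁻⁹)/(0.591)] = 40.1 V.

40.1 V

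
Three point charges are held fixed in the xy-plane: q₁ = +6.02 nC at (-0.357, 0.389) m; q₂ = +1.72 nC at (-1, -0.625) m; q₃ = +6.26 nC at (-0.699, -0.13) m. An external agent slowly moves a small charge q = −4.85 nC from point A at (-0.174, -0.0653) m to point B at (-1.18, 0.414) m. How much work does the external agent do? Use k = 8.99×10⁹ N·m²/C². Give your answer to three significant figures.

For quasistatic motion the external work equals the change in potential energy: W_ext = qΔV = q(V_B − V_A).
At A: distances to the source charges are 0.490 m, 0.998 m, 0.529 m; V_A = Σ kqᵢ/rᵢ = 232 V.
At B: distances to the source charges are 0.823 m, 1.05 m, 0.726 m; V_B = Σ kqᵢ/rᵢ = 158 V.
ΔV = V_B − V_A = -74.5 V.
W_ext = qΔV = (-4.85×10⁻⁹ C)(-74.5 V) = 3.61×10⁻⁷ J.

3.61×10⁻⁷ J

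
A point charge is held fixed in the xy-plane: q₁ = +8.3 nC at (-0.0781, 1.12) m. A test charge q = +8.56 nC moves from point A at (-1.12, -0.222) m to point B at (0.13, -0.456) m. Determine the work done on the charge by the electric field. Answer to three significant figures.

The work done by the electric force is W_field = −ΔU = −q(V_B − V_A) = q(V_A − V_B).
At A: distance to the source charge is 1.70 m; V_A = kq₁/r = 43.9 V.
At B: distance to the source charge is 1.59 m; V_B = kq₁/r = 46.9 V.
ΔV = V_B − V_A = 3.02 V.
W_field = −qΔV = −(8.56×10⁻⁹ C)(3.02 V) = -2.58×10⁻⁸ J.

-2.58×10⁻⁸ J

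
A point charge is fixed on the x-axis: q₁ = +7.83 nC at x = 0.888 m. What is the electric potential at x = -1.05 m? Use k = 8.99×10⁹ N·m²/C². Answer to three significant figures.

36.3 V

Electric potential is a scalar, so the contributions from each charge add algebraically: V = Σ kqᵢ/rᵢ.
V = k[(7.83×10⁻⁹)/(1.94)] = 36.3 V.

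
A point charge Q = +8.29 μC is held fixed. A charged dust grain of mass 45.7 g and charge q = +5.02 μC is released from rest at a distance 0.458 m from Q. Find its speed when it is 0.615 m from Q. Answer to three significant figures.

3.02 m/s

Only the electrostatic force acts, so mechanical energy is conserved: ½mv² = U₁ − U₂ = kQq(1/r₁ − 1/r₂).
U₁ − U₂ = (8.99×10⁹ N·m²/C²)(8.29×10⁻⁶ C)(5.02×10⁻⁶ C)(1/0.458 − 1/0.615) = 0.209 J.
v = √(2·0.209/0.0457) = 3.02 m/s.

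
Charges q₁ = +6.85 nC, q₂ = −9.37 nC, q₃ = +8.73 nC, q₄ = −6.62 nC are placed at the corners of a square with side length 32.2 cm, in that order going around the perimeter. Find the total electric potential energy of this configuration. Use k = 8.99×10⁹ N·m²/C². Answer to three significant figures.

-4.55×10⁻⁶ J

The work to assemble the configuration equals its total potential energy, U = Σ kqᵢqⱼ/rᵢⱼ over all pairs.
The four side pairs have separation 0.322 m and the two diagonal pairs 0.455 m.
Summing all 6 pair terms gives U = -4.55×10⁻⁶ J.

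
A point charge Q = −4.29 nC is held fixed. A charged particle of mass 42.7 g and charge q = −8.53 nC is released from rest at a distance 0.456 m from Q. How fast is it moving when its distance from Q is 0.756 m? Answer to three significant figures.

Only the electrostatic force acts, so mechanical energy is conserved: ½mv² = U₁ − U₂ = kQq(1/r₁ − 1/r₂).
U₁ − U₂ = (8.99×10⁹ N·m²/C²)(-4.29×10⁻⁹ C)(-8.53×10⁻⁹ C)(1/0.456 − 1/0.756) = 2.86×10⁻⁷ J.
v = √(2·2.86×10⁻⁷/0.0427) = 3.66×10⁻³ m/s.

3.66×10⁻³ m/s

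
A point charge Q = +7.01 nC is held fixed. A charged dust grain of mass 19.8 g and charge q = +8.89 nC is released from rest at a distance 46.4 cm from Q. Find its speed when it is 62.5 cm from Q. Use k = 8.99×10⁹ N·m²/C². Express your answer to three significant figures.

Only the electrostatic force acts, so mechanical energy is conserved: ½mv² = U₁ − U₂ = kQq(1/r₁ − 1/r₂).
U₁ − U₂ = (8.99×10⁹ N·m²/C²)(7.01×10⁻⁹ C)(8.89×10⁻⁹ C)(1/0.464 − 1/0.625) = 3.11×10⁻⁷ J.
v = √(2·3.11×10⁻⁷/0.0198) = 5.61×10⁻³ m/s.

5.61×10⁻³ m/s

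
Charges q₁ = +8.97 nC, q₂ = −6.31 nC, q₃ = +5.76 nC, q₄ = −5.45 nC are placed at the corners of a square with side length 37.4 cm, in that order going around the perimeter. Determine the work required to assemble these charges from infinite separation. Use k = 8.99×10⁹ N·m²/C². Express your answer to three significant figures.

-2.70×10⁻⁶ J

The work to assemble the configuration equals its total potential energy, U = Σ kqᵢqⱼ/rᵢⱼ over all pairs.
The four side pairs have separation 0.374 m and the two diagonal pairs 0.529 m.
Summing all 6 pair terms gives U = -2.70×10⁻⁶ J.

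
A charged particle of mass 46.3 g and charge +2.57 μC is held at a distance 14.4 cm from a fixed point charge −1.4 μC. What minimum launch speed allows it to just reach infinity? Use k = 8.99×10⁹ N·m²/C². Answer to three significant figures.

3.11 m/s

To just escape, total mechanical energy must reach zero at infinity: ½mv²_min + U = 0, so ½mv²_min = −U = |kQq|/r.
|U| = |kQq|/r = (8.99×10⁹ N·m²/C²)(1.40×10⁻⁶)(2.57×10⁻⁶)/(0.144) = 0.225 J.
v_min = √(2|U|/m) = √(2·0.225/0.0463) = 3.11 m/s.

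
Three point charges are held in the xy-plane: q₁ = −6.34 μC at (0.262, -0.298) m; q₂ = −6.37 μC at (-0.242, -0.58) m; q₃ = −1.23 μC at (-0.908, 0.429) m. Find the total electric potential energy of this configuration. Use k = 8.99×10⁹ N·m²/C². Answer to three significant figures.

The work to assemble the configuration equals its total potential energy, U = Σ kqᵢqⱼ/rᵢⱼ over all pairs.
Pair separations: r₁₂ = 0.578 m, r₁₃ = 1.38 m, r₂₃ = 1.21 m.
U = (0.629) + (0.0509) + (0.0583) = 0.738 J.

0.738 J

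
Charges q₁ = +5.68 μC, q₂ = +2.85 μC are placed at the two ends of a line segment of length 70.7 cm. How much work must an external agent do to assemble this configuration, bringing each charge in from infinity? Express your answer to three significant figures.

0.206 J

The work to assemble the configuration equals its total potential energy, U = Σ kqᵢqⱼ/rᵢⱼ over all pairs.
The separation is r = 0.707 m.
U = (0.206) = 0.206 J.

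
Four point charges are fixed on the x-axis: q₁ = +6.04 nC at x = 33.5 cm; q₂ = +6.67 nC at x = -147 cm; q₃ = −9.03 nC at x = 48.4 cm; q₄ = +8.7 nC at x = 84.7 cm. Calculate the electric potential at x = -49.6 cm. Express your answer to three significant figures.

The total potential is the scalar sum of each charge's contribution, V = Σ kqᵢ/rᵢ.
Distances from the field point to each charge: r₁ = 0.831 m, r₂ = 0.974 m, r₃ = 0.980 m, r₄ = 1.34 m.
V = k[(6.04×10⁻⁹)/(0.831) + (6.67×10⁻⁹)/(0.974) + (-9.03×10⁻⁹)/(0.980) + (8.70×10⁻⁹)/(1.34)] = 102 V.

102 V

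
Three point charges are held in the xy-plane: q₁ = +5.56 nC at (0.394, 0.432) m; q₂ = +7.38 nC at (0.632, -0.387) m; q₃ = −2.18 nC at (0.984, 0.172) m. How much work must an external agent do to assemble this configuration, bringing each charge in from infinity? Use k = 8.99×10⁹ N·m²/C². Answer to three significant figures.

The work to assemble the configuration equals its total potential energy, U = Σ kqᵢqⱼ/rᵢⱼ over all pairs.
Pair separations: r₁₂ = 0.853 m, r₁₃ = 0.645 m, r₂₃ = 0.661 m.
U = (4.33×10⁻⁷) + (-1.69×10⁻⁷) + (-2.19×10⁻⁷) = 4.46×10⁻⁸ J.

4.46×10⁻⁸ J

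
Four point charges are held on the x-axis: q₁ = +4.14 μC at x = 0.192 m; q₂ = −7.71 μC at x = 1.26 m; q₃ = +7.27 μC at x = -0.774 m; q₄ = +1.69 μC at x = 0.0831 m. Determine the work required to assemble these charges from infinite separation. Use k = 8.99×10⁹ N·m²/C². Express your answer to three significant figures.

0.371 J

The work to assemble the configuration equals its total potential energy, U = Σ kqᵢqⱼ/rᵢⱼ over all pairs.
Pair separations: r₁₂ = 1.07 m, r₁₃ = 0.966 m, r₁₄ = 0.109 m, r₂₃ = 2.03 m, r₂₄ = 1.18 m, r₃₄ = 0.857 m.
Summing all 6 pair terms gives U = 0.371 J.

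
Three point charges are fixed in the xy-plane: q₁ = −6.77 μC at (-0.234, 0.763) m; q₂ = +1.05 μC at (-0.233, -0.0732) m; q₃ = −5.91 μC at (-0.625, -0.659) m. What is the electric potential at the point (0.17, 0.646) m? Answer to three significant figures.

Electric potential is a scalar, so the contributions from each charge add algebraically: V = Σ kqᵢ/rᵢ.
Distances from the field point to each charge: r₁ = 0.421 m, r₂ = 0.824 m, r₃ = 1.53 m.
V = k[(-6.77×10⁻⁶)/(0.421) + (1.05×10⁻⁶)/(0.824) + (-5.91×10⁻⁶)/(1.53)] = -1.68×10⁵ V.

-1.68×10⁵ V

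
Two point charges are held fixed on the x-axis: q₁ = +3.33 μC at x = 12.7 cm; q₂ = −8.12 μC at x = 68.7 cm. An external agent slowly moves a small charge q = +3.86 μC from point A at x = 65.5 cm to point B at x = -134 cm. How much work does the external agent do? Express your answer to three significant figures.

8.53 J

For quasistatic motion the external work equals the change in potential energy: W_ext = qΔV = q(V_B − V_A).
At A: distances to the source charges are 0.528 m, 0.0320 m; V_A = Σ kqᵢ/rᵢ = -2.22×10⁶ V.
At B: distances to the source charges are 1.47 m, 2.03 m; V_B = Σ kqᵢ/rᵢ = -1.56×10⁴ V.
ΔV = V_B − V_A = 2.21×10⁶ V.
W_ext = qΔV = (3.86×10⁻⁶ C)(2.21×10⁶ V) = 8.53 J.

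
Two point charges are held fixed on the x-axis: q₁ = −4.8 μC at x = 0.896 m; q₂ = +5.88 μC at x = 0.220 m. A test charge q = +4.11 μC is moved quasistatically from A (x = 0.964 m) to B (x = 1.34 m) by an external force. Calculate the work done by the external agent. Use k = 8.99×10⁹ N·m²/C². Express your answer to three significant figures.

2.11 J

For quasistatic motion the external work equals the change in potential energy: W_ext = qΔV = q(V_B − V_A).
At A: distances to the source charges are 0.0680 m, 0.744 m; V_A = Σ kqᵢ/rᵢ = -5.64×10⁵ V.
At B: distances to the source charges are 0.444 m, 1.12 m; V_B = Σ kqᵢ/rᵢ = -5.00×10⁴ V.
ΔV = V_B − V_A = 5.14×10⁵ V.
W_ext = qΔV = (4.11×10⁻⁶ C)(5.14×10⁵ V) = 2.11 J.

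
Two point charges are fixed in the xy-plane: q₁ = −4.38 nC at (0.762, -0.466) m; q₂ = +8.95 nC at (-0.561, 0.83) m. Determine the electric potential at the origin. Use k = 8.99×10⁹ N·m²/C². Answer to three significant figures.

36.2 V

Electric potential is a scalar, so the contributions from each charge add algebraically: V = Σ kqᵢ/rᵢ.
Distances from the field point to each charge: r₁ = 0.893 m, r₂ = 1.00 m.
V = k[(-4.38×10⁻⁹)/(0.893) + (8.95×10⁻⁹)/(1.00)] = 36.2 V.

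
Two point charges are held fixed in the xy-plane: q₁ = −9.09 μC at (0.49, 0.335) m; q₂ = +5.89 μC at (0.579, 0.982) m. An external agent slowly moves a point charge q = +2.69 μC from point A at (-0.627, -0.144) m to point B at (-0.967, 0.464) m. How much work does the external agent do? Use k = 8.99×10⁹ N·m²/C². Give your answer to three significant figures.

0.0316 J

For quasistatic motion the external work equals the change in potential energy: W_ext = qΔV = q(V_B − V_A).
At A: distances to the source charges are 1.22 m, 1.65 m; V_A = Σ kqᵢ/rᵢ = -3.51×10⁴ V.
At B: distances to the source charges are 1.46 m, 1.63 m; V_B = Σ kqᵢ/rᵢ = -2.34×10⁴ V.
ΔV = V_B − V_A = 1.18×10⁴ V.
W_ext = qΔV = (2.69×10⁻⁶ C)(1.18×10⁴ V) = 0.0316 J.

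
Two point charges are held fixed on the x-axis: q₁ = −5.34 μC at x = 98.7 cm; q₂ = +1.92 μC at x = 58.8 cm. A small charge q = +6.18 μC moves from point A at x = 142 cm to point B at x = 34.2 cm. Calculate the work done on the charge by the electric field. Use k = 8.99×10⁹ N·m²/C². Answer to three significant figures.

-0.531 J

The work done by the electric force is W_field = −ΔU = −q(V_B − V_A) = q(V_A − V_B).
At A: distances to the source charges are 0.433 m, 0.832 m; V_A = Σ kqᵢ/rᵢ = -9.01×10⁴ V.
At B: distances to the source charges are 0.645 m, 0.246 m; V_B = Σ kqᵢ/rᵢ = -4260 V.
ΔV = V_B − V_A = 8.59×10⁴ V.
W_field = −qΔV = −(6.18×10⁻⁶ C)(8.59×10⁴ V) = -0.531 J.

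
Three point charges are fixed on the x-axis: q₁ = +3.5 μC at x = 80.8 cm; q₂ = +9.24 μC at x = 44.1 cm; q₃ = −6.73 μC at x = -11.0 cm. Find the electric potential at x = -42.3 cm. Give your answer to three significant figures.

The total potential is the scalar sum of each charge's contribution, V = Σ kqᵢ/rᵢ.
Distances from the field point to each charge: r₁ = 1.23 m, r₂ = 0.864 m, r₃ = 0.313 m.
V = k[(3.50×10⁻⁶)/(1.23) + (9.24×10⁻⁶)/(0.864) + (-6.73×10⁻⁶)/(0.313)] = -7.16×10⁴ V.

-7.16×10⁴ V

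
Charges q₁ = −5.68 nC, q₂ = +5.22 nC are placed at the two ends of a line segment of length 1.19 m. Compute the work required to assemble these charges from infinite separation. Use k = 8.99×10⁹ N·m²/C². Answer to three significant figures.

-2.24×10⁻⁷ J

The assembly work is the sum of pairwise potential energies, U = Σ_{i<j} kqᵢqⱼ/rᵢⱼ.
The separation is r = 1.19 m.
U = (-2.24×10⁻⁷) = -2.24×10⁻⁷ J.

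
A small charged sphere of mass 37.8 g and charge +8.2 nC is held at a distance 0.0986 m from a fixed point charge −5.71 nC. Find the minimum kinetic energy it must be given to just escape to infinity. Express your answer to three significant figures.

4.27×10⁻⁶ J

To just escape, total mechanical energy must reach zero at infinity: ½mv²_min + U = 0, so ½mv²_min = −U = |kQq|/r.
|U| = |kQq|/r = (8.99×10⁹ N·m²/C²)(5.71×10⁻⁹)(8.20×10⁻⁹)/(0.0986) = 4.27×10⁻⁶ J.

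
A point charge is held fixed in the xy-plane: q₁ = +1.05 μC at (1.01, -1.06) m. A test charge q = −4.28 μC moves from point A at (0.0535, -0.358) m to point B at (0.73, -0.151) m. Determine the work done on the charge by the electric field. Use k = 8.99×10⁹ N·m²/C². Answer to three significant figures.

The work done by the electric force is W_field = −ΔU = −q(V_B − V_A) = q(V_A − V_B).
At A: distance to the source charge is 1.19 m; V_A = kq₁/r = 7960 V.
At B: distance to the source charge is 0.951 m; V_B = kq₁/r = 9920 V.
ΔV = V_B − V_A = 1970 V.
W_field = −qΔV = −(-4.28×10⁻⁶ C)(1970 V) = 8.42×10⁻³ J.

8.42×10⁻³ J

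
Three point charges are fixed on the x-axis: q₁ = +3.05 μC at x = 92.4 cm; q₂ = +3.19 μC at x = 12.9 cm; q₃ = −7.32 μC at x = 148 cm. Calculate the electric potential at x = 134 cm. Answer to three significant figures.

-3.80×10⁵ V

The total potential is the scalar sum of each charge's contribution, V = Σ kqᵢ/rᵢ.
Distances from the field point to each charge: r₁ = 0.416 m, r₂ = 1.21 m, r₃ = 0.140 m.
V = k[(3.05×10⁻⁶)/(0.416) + (3.19×10⁻⁶)/(1.21) + (-7.32×10⁻⁶)/(0.140)] = -3.80×10⁵ V.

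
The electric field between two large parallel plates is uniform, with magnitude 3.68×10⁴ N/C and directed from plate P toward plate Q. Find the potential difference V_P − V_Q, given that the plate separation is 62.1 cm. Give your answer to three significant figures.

2.29×10⁴ V

In a uniform field, potential decreases in the direction of E: ΔV = −E·d for a displacement d parallel to E.
Going from Q to P is a displacement of 62.1 cm opposite to the field, so V_P − V_Q = +Ed = 2.29×10⁴ V.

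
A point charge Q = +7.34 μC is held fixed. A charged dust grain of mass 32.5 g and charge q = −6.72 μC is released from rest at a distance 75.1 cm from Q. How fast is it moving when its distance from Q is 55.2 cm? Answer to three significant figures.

3.62 m/s

Only the electrostatic force acts, so mechanical energy is conserved: ½mv² = U₁ − U₂ = kQq(1/r₁ − 1/r₂).
U₁ − U₂ = (8.99×10⁹ N·m²/C²)(7.34×10⁻⁶ C)(-6.72×10⁻⁶ C)(1/0.751 − 1/0.552) = 0.213 J.
v = √(2·0.213/0.0325) = 3.62 m/s.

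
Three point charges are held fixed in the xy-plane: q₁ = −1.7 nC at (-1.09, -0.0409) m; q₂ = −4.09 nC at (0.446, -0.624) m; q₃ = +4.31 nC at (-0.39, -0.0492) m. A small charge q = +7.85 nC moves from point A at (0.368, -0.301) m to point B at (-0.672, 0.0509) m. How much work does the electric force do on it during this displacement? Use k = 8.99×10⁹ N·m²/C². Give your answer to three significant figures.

The work done by the electric force is W_field = −ΔU = −q(V_B − V_A) = q(V_A − V_B).
At A: distances to the source charges are 1.48 m, 0.332 m, 0.799 m; V_A = Σ kqᵢ/rᵢ = -72.5 V.
At B: distances to the source charges are 0.428 m, 1.31 m, 0.299 m; V_B = Σ kqᵢ/rᵢ = 65.6 V.
ΔV = V_B − V_A = 138 V.
W_field = −qΔV = −(7.85×10⁻⁹ C)(138 V) = -1.08×10⁻⁶ J.

-1.08×10⁻⁶ J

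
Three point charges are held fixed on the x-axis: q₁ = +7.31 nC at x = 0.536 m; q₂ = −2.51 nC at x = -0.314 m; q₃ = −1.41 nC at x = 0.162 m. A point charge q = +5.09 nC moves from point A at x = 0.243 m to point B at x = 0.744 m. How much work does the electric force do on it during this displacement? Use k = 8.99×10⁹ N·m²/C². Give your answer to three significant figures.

-1.25×10⁻⁶ J

The work done by the electric force is W_field = −ΔU = −q(V_B − V_A) = q(V_A − V_B).
At A: distances to the source charges are 0.293 m, 0.557 m, 0.0810 m; V_A = Σ kqᵢ/rᵢ = 27.3 V.
At B: distances to the source charges are 0.208 m, 1.06 m, 0.582 m; V_B = Σ kqᵢ/rᵢ = 273 V.
ΔV = V_B − V_A = 246 V.
W_field = −qΔV = −(5.09×10⁻⁹ C)(246 V) = -1.25×10⁻⁶ J.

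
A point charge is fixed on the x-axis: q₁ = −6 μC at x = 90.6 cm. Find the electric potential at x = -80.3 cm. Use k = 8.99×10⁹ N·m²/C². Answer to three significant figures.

The total potential is the scalar sum of each charge's contribution, V = Σ kqᵢ/rᵢ.
V = k[(-6.00×10⁻⁶)/(1.71)] = -3.16×10⁴ V.

-3.16×10⁴ V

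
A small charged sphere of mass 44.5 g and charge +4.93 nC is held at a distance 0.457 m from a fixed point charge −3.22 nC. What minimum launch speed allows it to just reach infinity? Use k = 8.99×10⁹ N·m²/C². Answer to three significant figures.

To just escape, total mechanical energy must reach zero at infinity: ½mv²_min + U = 0, so ½mv²_min = −U = |kQq|/r.
|U| = |kQq|/r = (8.99×10⁹ N·m²/C²)(3.22×10⁻⁹)(4.93×10⁻⁹)/(0.457) = 3.12×10⁻⁷ J.
v_min = √(2|U|/m) = √(2·3.12×10⁻⁷/0.0445) = 3.75×10⁻³ m/s.

3.75×10⁻³ m/s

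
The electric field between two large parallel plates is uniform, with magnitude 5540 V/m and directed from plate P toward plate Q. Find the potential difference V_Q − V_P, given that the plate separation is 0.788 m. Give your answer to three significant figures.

In a uniform field, potential decreases in the direction of E: ΔV = −E·d for a displacement d parallel to E.
Going from P to Q is a displacement of 0.788 m along the field, so V_Q − V_P = −Ed = -4370 V.

-4370 V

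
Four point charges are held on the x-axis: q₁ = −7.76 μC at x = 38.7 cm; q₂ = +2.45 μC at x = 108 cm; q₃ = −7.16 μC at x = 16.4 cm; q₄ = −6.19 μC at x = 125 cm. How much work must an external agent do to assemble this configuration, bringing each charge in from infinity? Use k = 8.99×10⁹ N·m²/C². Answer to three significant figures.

1.89 J

The assembly work is the sum of pairwise potential energies, U = Σ_{i<j} kqᵢqⱼ/rᵢⱼ.
Pair separations: r₁₂ = 0.693 m, r₁₃ = 0.223 m, r₁₄ = 0.863 m, r₂₃ = 0.916 m, r₂₄ = 0.170 m, r₃₄ = 1.09 m.
Summing all 6 pair terms gives U = 1.89 J.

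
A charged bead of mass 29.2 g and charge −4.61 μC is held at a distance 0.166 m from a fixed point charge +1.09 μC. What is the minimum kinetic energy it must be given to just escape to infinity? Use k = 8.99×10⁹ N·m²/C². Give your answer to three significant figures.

0.272 J

To just escape, total mechanical energy must reach zero at infinity: ½mv²_min + U = 0, so ½mv²_min = −U = |kQq|/r.
|U| = |kQq|/r = (8.99×10⁹ N·m²/C²)(1.09×10⁻⁶)(4.61×10⁻⁶)/(0.166) = 0.272 J.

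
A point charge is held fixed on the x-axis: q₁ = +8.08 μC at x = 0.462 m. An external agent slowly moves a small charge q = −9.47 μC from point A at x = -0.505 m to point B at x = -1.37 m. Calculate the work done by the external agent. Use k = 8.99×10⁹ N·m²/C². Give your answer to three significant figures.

For quasistatic motion the external work equals the change in potential energy: W_ext = qΔV = q(V_B − V_A).
At A: distance to the source charge is 0.967 m; V_A = kq₁/r = 7.51×10⁴ V.
At B: distance to the source charge is 1.83 m; V_B = kq₁/r = 3.97×10⁴ V.
ΔV = V_B − V_A = -3.55×10⁴ V.
W_ext = qΔV = (-9.47×10⁻⁶ C)(-3.55×10⁴ V) = 0.336 J.

0.336 J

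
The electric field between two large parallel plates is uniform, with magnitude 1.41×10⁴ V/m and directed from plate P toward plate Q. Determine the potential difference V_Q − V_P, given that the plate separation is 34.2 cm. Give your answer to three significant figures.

-4820 V

In a uniform field, potential decreases in the direction of E: ΔV = −E·d for a displacement d parallel to E.
Going from P to Q is a displacement of 34.2 cm along the field, so V_Q − V_P = −Ed = -4820 V.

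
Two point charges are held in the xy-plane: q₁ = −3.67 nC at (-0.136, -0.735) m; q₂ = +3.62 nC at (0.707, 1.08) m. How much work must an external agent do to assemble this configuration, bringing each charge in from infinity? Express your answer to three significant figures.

-5.97×10⁻⁸ J

The work to assemble the configuration equals its total potential energy, U = Σ kqᵢqⱼ/rᵢⱼ over all pairs.
Pair separations: r₁₂ = 2.00 m.
U = (-5.97×10⁻⁸) = -5.97×10⁻⁸ J.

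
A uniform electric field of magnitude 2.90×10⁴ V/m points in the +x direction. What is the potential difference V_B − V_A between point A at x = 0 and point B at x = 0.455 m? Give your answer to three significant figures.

In a uniform field, potential decreases in the direction of E: V_B − V_A = −E·Δx.
V_B − V_A = −(2.90×10⁴ V/m)(0.455 m) = -1.32×10⁴ V.

-1.32×10⁴ V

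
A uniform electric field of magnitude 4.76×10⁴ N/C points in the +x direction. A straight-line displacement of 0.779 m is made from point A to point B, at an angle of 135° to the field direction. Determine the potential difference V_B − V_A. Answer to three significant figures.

2.62×10⁴ V

Only the component of displacement along E changes the potential: ΔV = −E·d·cosθ.
ΔV = −(4.76×10⁴ V/m)(0.779 m)cos135° = 2.62×10⁴ V.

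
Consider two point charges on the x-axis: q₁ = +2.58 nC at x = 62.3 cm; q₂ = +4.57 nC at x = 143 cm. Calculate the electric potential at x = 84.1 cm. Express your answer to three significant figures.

Electric potential is a scalar, so the contributions from each charge add algebraically: V = Σ kqᵢ/rᵢ.
Distances from the field point to each charge: r₁ = 0.218 m, r₂ = 0.589 m.
V = k[(2.58×10⁻⁹)/(0.218) + (4.57×10⁻⁹)/(0.589)] = 176 V.

176 V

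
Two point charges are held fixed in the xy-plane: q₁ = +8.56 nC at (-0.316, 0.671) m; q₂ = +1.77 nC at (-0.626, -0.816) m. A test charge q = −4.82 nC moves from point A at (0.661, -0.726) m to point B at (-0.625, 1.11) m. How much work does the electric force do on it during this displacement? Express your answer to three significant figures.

4.54×10⁻⁷ J

The work done by the electric force is W_field = −ΔU = −q(V_B − V_A) = q(V_A − V_B).
At A: distances to the source charges are 1.70 m, 1.29 m; V_A = Σ kqᵢ/rᵢ = 57.5 V.
At B: distances to the source charges are 0.537 m, 1.93 m; V_B = Σ kqᵢ/rᵢ = 152 V.
ΔV = V_B − V_A = 94.1 V.
W_field = −qΔV = −(-4.82×10⁻⁹ C)(94.1 V) = 4.54×10⁻⁷ J.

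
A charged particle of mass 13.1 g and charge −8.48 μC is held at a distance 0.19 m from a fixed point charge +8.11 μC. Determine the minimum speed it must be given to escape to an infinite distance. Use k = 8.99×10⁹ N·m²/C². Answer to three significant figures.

22.3 m/s

To just escape, total mechanical energy must reach zero at infinity: ½mv²_min + U = 0, so ½mv²_min = −U = |kQq|/r.
|U| = |kQq|/r = (8.99×10⁹ N·m²/C²)(8.11×10⁻⁶)(8.48×10⁻⁶)/(0.190) = 3.25 J.
v_min = √(2|U|/m) = √(2·3.25/0.0131) = 22.3 m/s.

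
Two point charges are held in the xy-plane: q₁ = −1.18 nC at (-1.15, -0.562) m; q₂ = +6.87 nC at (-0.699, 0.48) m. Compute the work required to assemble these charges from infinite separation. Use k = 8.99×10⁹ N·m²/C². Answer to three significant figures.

The work to assemble the configuration equals its total potential energy, U = Σ kqᵢqⱼ/rᵢⱼ over all pairs.
Pair separations: r₁₂ = 1.14 m.
U = (-6.42×10⁻⁸) = -6.42×10⁻⁸ J.

-6.42×10⁻⁸ J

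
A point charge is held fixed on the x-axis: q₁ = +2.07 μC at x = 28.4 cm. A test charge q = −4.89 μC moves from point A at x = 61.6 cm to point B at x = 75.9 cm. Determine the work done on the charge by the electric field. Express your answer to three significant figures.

-0.0825 J

The work done by the electric force is W_field = −ΔU = −q(V_B − V_A) = q(V_A − V_B).
At A: distance to the source charge is 0.332 m; V_A = kq₁/r = 5.61×10⁴ V.
At B: distance to the source charge is 0.475 m; V_B = kq₁/r = 3.92×10⁴ V.
ΔV = V_B − V_A = -1.69×10⁴ V.
W_field = −qΔV = −(-4.89×10⁻⁶ C)(-1.69×10⁴ V) = -0.0825 J.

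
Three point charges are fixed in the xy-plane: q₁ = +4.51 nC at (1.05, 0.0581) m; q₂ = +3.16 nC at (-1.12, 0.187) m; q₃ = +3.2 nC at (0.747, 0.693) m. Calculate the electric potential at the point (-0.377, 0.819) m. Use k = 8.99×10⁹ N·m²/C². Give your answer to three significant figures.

79.6 V

Electric potential is a scalar, so the contributions from each charge add algebraically: V = Σ kqᵢ/rᵢ.
Distances from the field point to each charge: r₁ = 1.62 m, r₂ = 0.975 m, r₃ = 1.13 m.
V = k[(4.51×10⁻⁹)/(1.62) + (3.16×10⁻⁹)/(0.975) + (3.20×10⁻⁹)/(1.13)] = 79.6 V.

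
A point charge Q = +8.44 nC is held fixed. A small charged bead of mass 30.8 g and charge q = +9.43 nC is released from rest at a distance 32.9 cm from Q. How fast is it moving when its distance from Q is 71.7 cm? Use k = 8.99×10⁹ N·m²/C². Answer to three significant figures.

Only the electrostatic force acts, so mechanical energy is conserved: ½mv² = U₁ − U₂ = kQq(1/r₁ − 1/r₂).
U₁ − U₂ = (8.99×10⁹ N·m²/C²)(8.44×10⁻⁹ C)(9.43×10⁻⁹ C)(1/0.329 − 1/0.717) = 1.18×10⁻⁶ J.
v = √(2·1.18×10⁻⁶/0.0308) = 8.74×10⁻³ m/s.

8.74×10⁻³ m/s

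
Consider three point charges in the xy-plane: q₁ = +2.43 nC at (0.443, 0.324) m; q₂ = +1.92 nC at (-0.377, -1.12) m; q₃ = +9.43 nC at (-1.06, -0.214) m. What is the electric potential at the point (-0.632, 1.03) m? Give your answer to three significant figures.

The total potential is the scalar sum of each charge's contribution, V = Σ kqᵢ/rᵢ.
Distances from the field point to each charge: r₁ = 1.29 m, r₂ = 2.17 m, r₃ = 1.32 m.
V = k[(2.43×10⁻⁹)/(1.29) + (1.92×10⁻⁹)/(2.17) + (9.43×10⁻⁹)/(1.32)] = 89.4 V.

89.4 V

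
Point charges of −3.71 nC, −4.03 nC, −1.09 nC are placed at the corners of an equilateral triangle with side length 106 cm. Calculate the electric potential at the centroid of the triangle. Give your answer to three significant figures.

-130 V

The total potential is the scalar sum of each charge's contribution, V = Σ kqᵢ/rᵢ.
The distance from each vertex to the centroid is a/√3 = 0.612 m.
V = k[(-3.71×10⁻⁹)/(0.612) + (-4.03×10⁻⁹)/(0.612) + (-1.09×10⁻⁹)/(0.612)] = -130 V.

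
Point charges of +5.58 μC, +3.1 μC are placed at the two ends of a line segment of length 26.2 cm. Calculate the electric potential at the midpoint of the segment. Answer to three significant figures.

The total potential is the scalar sum of each charge's contribution, V = Σ kqᵢ/rᵢ.
Each charge is 0.131 m from the midpoint.
V = k[(5.58×10⁻⁶)/(0.131) + (3.10×10⁻⁶)/(0.131)] = 5.96×10⁵ V.

5.96×10⁵ V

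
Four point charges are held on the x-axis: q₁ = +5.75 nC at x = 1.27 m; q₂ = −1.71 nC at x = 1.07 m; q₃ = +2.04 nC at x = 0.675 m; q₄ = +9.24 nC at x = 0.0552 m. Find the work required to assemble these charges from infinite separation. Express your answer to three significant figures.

The work to assemble the configuration equals its total potential energy, U = Σ kqᵢqⱼ/rᵢⱼ over all pairs.
Pair separations: r₁₂ = 0.200 m, r₁₃ = 0.595 m, r₁₄ = 1.21 m, r₂₃ = 0.395 m, r₂₄ = 1.01 m, r₃₄ = 0.620 m.
Summing all 6 pair terms gives U = 1.82×10⁻⁷ J.

1.82×10⁻⁷ J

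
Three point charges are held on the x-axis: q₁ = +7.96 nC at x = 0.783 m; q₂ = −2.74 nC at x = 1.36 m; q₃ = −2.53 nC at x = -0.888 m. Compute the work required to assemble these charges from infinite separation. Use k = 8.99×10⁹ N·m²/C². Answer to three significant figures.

The work to assemble the configuration equals its total potential energy, U = Σ kqᵢqⱼ/rᵢⱼ over all pairs.
Pair separations: r₁₂ = 0.577 m, r₁₃ = 1.67 m, r₂₃ = 2.25 m.
U = (-3.40×10⁻⁷) + (-1.08×10⁻⁷) + (2.77×10⁻⁸) = -4.20×10⁻⁷ J.

-4.20×10⁻⁷ J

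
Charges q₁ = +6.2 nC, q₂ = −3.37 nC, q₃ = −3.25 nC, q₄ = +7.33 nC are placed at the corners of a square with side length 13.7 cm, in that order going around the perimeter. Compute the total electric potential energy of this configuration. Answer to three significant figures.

The assembly work is the sum of pairwise potential energies, U = Σ_{i<j} kqᵢqⱼ/rᵢⱼ.
The four side pairs have separation 0.137 m and the two diagonal pairs 0.194 m.
Summing all 6 pair terms gives U = -1.31×10⁻⁶ J.

-1.31×10⁻⁶ J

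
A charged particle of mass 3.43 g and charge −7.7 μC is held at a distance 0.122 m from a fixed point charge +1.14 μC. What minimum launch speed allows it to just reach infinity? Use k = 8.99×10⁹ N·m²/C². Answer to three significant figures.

To just escape, total mechanical energy must reach zero at infinity: ½mv²_min + U = 0, so ½mv²_min = −U = |kQq|/r.
|U| = |kQq|/r = (8.99×10⁹ N·m²/C²)(1.14×10⁻⁶)(7.70×10⁻⁶)/(0.122) = 0.647 J.
v_min = √(2|U|/m) = √(2·0.647/3.43×10⁻³) = 19.4 m/s.

19.4 m/s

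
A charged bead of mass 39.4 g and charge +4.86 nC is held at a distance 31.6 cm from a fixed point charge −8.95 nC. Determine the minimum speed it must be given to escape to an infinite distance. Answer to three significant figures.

7.93×10⁻³ m/s

To just escape, total mechanical energy must reach zero at infinity: ½mv²_min + U = 0, so ½mv²_min = −U = |kQq|/r.
|U| = |kQq|/r = (8.99×10⁹ N·m²/C²)(8.95×10⁻⁹)(4.86×10⁻⁹)/(0.316) = 1.24×10⁻⁶ J.
v_min = √(2|U|/m) = √(2·1.24×10⁻⁶/0.0394) = 7.93×10⁻³ m/s.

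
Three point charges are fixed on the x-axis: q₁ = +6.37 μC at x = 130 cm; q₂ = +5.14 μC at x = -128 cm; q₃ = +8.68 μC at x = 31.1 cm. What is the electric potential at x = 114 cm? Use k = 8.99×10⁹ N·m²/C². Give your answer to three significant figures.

4.71×10⁵ V

Electric potential is a scalar, so the contributions from each charge add algebraically: V = Σ kqᵢ/rᵢ.
Distances from the field point to each charge: r₁ = 0.160 m, r₂ = 2.42 m, r₃ = 0.829 m.
V = k[(6.37×10⁻⁶)/(0.160) + (5.14×10⁻⁶)/(2.42) + (8.68×10⁻⁶)/(0.829)] = 4.71×10⁵ V.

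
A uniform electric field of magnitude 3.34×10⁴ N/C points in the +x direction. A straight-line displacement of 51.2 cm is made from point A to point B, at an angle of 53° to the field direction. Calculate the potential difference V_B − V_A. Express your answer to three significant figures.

Only the component of displacement along E changes the potential: ΔV = −E·d·cosθ.
ΔV = −(3.34×10⁴ V/m)(0.512 m)cos53° = -1.03×10⁴ V.

-1.03×10⁴ V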